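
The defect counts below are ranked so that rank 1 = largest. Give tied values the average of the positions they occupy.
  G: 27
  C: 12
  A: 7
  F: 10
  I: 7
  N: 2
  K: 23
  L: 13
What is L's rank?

Sorted (descending): 27, 23, 13, 12, 10, 7, 7, 2
The 2 values of 7 occupy positions 6–7 → average rank (6+7)/2 = 6.5.
L has value 13 → rank 3.

3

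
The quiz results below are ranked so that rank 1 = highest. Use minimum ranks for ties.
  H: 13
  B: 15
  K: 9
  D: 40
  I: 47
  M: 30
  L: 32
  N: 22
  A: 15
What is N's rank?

Sorted (descending): 47, 40, 32, 30, 22, 15, 15, 13, 9
The 2 values of 15 occupy positions 6–7 → each gets rank 6.
N has value 22 → rank 5.

5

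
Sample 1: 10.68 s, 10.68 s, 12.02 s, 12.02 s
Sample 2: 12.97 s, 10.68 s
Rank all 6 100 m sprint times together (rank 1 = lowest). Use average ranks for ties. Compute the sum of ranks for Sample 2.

Sorted (ascending): 10.68, 10.68, 10.68, 12.02, 12.02, 12.97
The 3 values of 10.68 occupy positions 1–3 → average rank 2.
The 2 values of 12.02 occupy positions 4–5 → average rank (4+5)/2 = 4.5.
Sample 2 values → pooled ranks: 12.97→6, 10.68→2
Rank sum = 6 + 2 = 8

8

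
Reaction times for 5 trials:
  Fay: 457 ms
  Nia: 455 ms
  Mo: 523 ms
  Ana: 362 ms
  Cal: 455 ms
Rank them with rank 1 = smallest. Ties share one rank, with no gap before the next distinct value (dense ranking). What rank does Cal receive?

Sorted (ascending): 362, 455, 455, 457, 523
The 2 values of 455 share dense rank 2.
Remaining distinct values take the next consecutive integers.
Cal has value 455 ms → rank 2.

2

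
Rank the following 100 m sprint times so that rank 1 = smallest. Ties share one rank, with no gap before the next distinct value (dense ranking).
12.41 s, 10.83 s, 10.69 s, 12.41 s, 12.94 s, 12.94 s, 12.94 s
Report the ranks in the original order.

Sorted (ascending): 10.69, 10.83, 12.41, 12.41, 12.94, 12.94, 12.94
The 2 values of 12.41 share dense rank 3.
The 3 values of 12.94 share dense rank 4.
Remaining distinct values take the next consecutive integers.

3, 2, 1, 3, 4, 4, 4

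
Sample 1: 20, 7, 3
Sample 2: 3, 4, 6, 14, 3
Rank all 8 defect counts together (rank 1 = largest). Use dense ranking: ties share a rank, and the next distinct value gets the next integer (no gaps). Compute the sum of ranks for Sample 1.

Sorted (descending): 20, 14, 7, 6, 4, 3, 3, 3
The 3 values of 3 share dense rank 6.
Remaining distinct values take the next consecutive integers.
Sample 1 values → pooled ranks: 20→1, 7→3, 3→6
Rank sum = 1 + 3 + 6 = 10

10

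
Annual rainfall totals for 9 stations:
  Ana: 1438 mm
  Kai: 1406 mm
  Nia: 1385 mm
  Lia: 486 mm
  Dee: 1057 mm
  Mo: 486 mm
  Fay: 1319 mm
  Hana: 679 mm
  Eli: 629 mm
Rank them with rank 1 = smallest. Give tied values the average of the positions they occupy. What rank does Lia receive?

Sorted (ascending): 486, 486, 629, 679, 1057, 1319, 1385, 1406, 1438
The 2 values of 486 occupy positions 1–2 → average rank (1+2)/2 = 1.5.
Lia has value 486 mm → rank 1.5.

1.5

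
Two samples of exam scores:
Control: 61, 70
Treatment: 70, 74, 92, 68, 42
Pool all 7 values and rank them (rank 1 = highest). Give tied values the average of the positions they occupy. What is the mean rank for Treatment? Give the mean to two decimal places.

3.70

Sorted (descending): 92, 74, 70, 70, 68, 61, 42
The 2 values of 70 occupy positions 3–4 → average rank (3+4)/2 = 3.5.
Treatment values → pooled ranks: 70→3.5, 74→2, 92→1, 68→5, 42→7
Mean rank = (3.5 + 2 + 1 + 5 + 7) / 5 = 3.70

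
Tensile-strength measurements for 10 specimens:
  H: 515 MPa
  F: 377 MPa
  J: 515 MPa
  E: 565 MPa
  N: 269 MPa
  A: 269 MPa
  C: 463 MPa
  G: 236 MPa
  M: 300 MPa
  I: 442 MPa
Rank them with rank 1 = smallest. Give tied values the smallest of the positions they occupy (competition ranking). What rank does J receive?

Sorted (ascending): 236, 269, 269, 300, 377, 442, 463, 515, 515, 565
The 2 values of 269 occupy positions 2–3 → each gets rank 2.
The 2 values of 515 occupy positions 8–9 → each gets rank 8.
J has value 515 MPa → rank 8.

8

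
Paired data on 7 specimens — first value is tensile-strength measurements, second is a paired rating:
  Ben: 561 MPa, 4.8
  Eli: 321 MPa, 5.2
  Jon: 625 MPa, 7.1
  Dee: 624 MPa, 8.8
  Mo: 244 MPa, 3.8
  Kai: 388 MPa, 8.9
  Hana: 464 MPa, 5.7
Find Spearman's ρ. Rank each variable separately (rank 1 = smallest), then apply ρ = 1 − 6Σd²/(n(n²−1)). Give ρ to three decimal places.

0.464

Ranks of variable 1: 5, 2, 7, 6, 1, 3, 4
Ranks of variable 2: 2, 3, 5, 6, 1, 7, 4
d = r₁ − r₂: 3, -1, 2, 0, 0, -4, 0
d²: 9, 1, 4, 0, 0, 16, 0; Σd² = 30
ρ = 1 − 6·30/(7·48) = 1 − 180/336 = 0.464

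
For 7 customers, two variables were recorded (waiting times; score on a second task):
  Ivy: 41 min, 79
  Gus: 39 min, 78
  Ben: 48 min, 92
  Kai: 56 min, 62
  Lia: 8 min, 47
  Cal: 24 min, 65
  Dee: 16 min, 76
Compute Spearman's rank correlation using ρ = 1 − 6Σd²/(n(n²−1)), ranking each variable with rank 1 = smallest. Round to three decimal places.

Ranks of variable 1: 5, 4, 6, 7, 1, 3, 2
Ranks of variable 2: 6, 5, 7, 2, 1, 3, 4
d = r₁ − r₂: -1, -1, -1, 5, 0, 0, -2
d²: 1, 1, 1, 25, 0, 0, 4; Σd² = 32
ρ = 1 − 6·32/(7·48) = 1 − 192/336 = 0.429

0.429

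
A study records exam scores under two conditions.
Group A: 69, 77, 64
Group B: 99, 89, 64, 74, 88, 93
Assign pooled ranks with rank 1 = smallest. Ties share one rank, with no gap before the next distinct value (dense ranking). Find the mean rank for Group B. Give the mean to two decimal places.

Sorted (ascending): 64, 64, 69, 74, 77, 88, 89, 93, 99
The 2 values of 64 share dense rank 1.
Remaining distinct values take the next consecutive integers.
Group B values → pooled ranks: 99→8, 89→6, 64→1, 74→3, 88→5, 93→7
Mean rank = (8 + 6 + 1 + 3 + 5 + 7) / 6 = 5.00

5.00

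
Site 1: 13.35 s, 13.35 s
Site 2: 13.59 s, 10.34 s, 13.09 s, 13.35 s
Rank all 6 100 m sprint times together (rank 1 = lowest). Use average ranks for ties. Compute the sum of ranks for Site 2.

13

Sorted (ascending): 10.34, 13.09, 13.35, 13.35, 13.35, 13.59
The 3 values of 13.35 occupy positions 3–5 → average rank 4.
Site 2 values → pooled ranks: 13.59→6, 10.34→1, 13.09→2, 13.35→4
Rank sum = 6 + 1 + 2 + 4 = 13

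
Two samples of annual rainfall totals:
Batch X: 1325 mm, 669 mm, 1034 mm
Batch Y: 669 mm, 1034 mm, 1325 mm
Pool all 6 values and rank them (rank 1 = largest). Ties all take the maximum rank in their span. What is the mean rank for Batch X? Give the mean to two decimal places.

Sorted (descending): 1325, 1325, 1034, 1034, 669, 669
The 2 values of 1325 occupy positions 1–2 → each gets rank 2.
The 2 values of 1034 occupy positions 3–4 → each gets rank 4.
The 2 values of 669 occupy positions 5–6 → each gets rank 6.
Batch X values → pooled ranks: 1325→2, 669→6, 1034→4
Mean rank = (2 + 6 + 4) / 3 = 4.00

4.00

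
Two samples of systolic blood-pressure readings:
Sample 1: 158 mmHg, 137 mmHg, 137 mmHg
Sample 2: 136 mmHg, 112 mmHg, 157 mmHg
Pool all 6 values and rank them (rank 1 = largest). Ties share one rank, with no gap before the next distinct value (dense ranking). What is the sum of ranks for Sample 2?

11

Sorted (descending): 158, 157, 137, 137, 136, 112
The 2 values of 137 share dense rank 3.
Remaining distinct values take the next consecutive integers.
Sample 2 values → pooled ranks: 136→4, 112→5, 157→2
Rank sum = 4 + 5 + 2 = 11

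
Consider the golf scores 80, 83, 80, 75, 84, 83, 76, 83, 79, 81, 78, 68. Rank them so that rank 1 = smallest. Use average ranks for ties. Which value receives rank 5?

Sorted (ascending): 68, 75, 76, 78, 79, 80, 80, 81, 83, 83, 83, 84
The 2 values of 80 occupy positions 6–7 → average rank (6+7)/2 = 6.5.
The 3 values of 83 occupy positions 9–11 → average rank 10.
Rank 5 → value 79.

79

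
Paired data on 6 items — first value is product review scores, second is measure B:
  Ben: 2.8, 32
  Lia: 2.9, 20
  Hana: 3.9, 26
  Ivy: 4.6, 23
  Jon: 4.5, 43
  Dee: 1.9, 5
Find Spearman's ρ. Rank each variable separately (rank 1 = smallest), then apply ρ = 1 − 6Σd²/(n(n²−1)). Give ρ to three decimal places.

Ranks of variable 1: 2, 3, 4, 6, 5, 1
Ranks of variable 2: 5, 2, 4, 3, 6, 1
d = r₁ − r₂: -3, 1, 0, 3, -1, 0
d²: 9, 1, 0, 9, 1, 0; Σd² = 20
ρ = 1 − 6·20/(6·35) = 1 − 120/210 = 0.429

0.429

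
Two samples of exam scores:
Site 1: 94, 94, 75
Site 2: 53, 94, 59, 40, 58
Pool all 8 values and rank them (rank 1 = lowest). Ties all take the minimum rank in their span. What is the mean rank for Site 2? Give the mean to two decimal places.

3.20

Sorted (ascending): 40, 53, 58, 59, 75, 94, 94, 94
The 3 values of 94 occupy positions 6–8 → each gets rank 6.
Site 2 values → pooled ranks: 53→2, 94→6, 59→4, 40→1, 58→3
Mean rank = (2 + 6 + 4 + 1 + 3) / 5 = 3.20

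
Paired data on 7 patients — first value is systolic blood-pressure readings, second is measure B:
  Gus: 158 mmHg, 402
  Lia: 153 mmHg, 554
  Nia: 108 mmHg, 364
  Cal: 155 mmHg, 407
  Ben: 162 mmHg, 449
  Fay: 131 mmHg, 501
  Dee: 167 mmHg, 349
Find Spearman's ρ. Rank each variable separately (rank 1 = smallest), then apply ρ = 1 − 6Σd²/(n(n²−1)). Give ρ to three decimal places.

-0.321

Ranks of variable 1: 5, 3, 1, 4, 6, 2, 7
Ranks of variable 2: 3, 7, 2, 4, 5, 6, 1
d = r₁ − r₂: 2, -4, -1, 0, 1, -4, 6
d²: 4, 16, 1, 0, 1, 16, 36; Σd² = 74
ρ = 1 − 6·74/(7·48) = 1 − 444/336 = -0.321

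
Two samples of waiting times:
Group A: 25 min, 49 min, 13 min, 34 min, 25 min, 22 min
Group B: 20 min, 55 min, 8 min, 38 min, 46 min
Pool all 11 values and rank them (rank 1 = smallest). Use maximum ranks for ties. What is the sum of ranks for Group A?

Sorted (ascending): 8, 13, 20, 22, 25, 25, 34, 38, 46, 49, 55
The 2 values of 25 occupy positions 5–6 → each gets rank 6.
Group A values → pooled ranks: 25→6, 49→10, 13→2, 34→7, 25→6, 22→4
Rank sum = 6 + 10 + 2 + 7 + 6 + 4 = 35

35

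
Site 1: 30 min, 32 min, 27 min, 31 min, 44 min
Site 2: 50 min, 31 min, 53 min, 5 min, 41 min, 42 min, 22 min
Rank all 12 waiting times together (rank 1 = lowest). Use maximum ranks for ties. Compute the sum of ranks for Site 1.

Sorted (ascending): 5, 22, 27, 30, 31, 31, 32, 41, 42, 44, 50, 53
The 2 values of 31 occupy positions 5–6 → each gets rank 6.
Site 1 values → pooled ranks: 30→4, 32→7, 27→3, 31→6, 44→10
Rank sum = 4 + 7 + 3 + 6 + 10 = 30

30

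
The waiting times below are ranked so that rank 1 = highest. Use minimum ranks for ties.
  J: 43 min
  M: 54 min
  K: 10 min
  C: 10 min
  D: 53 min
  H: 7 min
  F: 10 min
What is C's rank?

Sorted (descending): 54, 53, 43, 10, 10, 10, 7
The 3 values of 10 occupy positions 4–6 → each gets rank 4.
C has value 10 min → rank 4.

4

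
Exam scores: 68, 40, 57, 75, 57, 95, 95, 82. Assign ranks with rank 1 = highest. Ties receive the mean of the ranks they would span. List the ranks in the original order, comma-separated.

Sorted (descending): 95, 95, 82, 75, 68, 57, 57, 40
The 2 values of 95 occupy positions 1–2 → average rank (1+2)/2 = 1.5.
The 2 values of 57 occupy positions 6–7 → average rank (6+7)/2 = 6.5.

5, 8, 6.5, 4, 6.5, 1.5, 1.5, 3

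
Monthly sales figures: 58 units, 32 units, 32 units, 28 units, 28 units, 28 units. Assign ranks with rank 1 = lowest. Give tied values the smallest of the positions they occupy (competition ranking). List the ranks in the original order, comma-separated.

Sorted (ascending): 28, 28, 28, 32, 32, 58
The 3 values of 28 occupy positions 1–3 → each gets rank 1.
The 2 values of 32 occupy positions 4–5 → each gets rank 4.

6, 4, 4, 1, 1, 1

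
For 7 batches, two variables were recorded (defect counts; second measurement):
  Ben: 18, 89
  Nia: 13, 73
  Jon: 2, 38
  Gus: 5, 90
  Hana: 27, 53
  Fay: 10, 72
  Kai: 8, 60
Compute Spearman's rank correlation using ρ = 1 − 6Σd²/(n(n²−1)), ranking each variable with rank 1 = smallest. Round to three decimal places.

Ranks of variable 1: 6, 5, 1, 2, 7, 4, 3
Ranks of variable 2: 6, 5, 1, 7, 2, 4, 3
d = r₁ − r₂: 0, 0, 0, -5, 5, 0, 0
d²: 0, 0, 0, 25, 25, 0, 0; Σd² = 50
ρ = 1 − 6·50/(7·48) = 1 − 300/336 = 0.107

0.107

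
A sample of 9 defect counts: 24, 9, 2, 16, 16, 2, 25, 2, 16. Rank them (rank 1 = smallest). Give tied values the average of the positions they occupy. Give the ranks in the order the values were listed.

Sorted (ascending): 2, 2, 2, 9, 16, 16, 16, 24, 25
The 3 values of 2 occupy positions 1–3 → average rank 2.
The 3 values of 16 occupy positions 5–7 → average rank 6.

8, 4, 2, 6, 6, 2, 9, 2, 6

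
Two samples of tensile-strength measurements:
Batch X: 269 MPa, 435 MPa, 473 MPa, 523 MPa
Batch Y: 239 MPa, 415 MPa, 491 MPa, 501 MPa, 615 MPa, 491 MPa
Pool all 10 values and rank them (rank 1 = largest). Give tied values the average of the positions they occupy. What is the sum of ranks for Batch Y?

31

Sorted (descending): 615, 523, 501, 491, 491, 473, 435, 415, 269, 239
The 2 values of 491 occupy positions 4–5 → average rank (4+5)/2 = 4.5.
Batch Y values → pooled ranks: 239→10, 415→8, 491→4.5, 501→3, 615→1, 491→4.5
Rank sum = 10 + 8 + 4.5 + 3 + 1 + 4.5 = 31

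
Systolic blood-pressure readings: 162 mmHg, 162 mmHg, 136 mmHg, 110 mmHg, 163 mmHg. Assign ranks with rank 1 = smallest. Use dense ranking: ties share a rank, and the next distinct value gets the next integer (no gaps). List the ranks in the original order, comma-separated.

Sorted (ascending): 110, 136, 162, 162, 163
The 2 values of 162 share dense rank 3.
Remaining distinct values take the next consecutive integers.

3, 3, 2, 1, 4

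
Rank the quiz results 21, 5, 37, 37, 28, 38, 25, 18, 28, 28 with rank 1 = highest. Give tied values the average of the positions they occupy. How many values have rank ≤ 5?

6

Sorted (descending): 38, 37, 37, 28, 28, 28, 25, 21, 18, 5
The 2 values of 37 occupy positions 2–3 → average rank (2+3)/2 = 2.5.
The 3 values of 28 occupy positions 4–6 → average rank 5.
Ranks ≤ 5: {1, 2.5, 2.5, 5, 5, 5} → 6 values.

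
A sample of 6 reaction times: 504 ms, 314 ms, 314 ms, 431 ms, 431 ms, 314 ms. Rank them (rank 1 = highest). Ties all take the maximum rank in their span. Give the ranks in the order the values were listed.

1, 6, 6, 3, 3, 6

Sorted (descending): 504, 431, 431, 314, 314, 314
The 2 values of 431 occupy positions 2–3 → each gets rank 3.
The 3 values of 314 occupy positions 4–6 → each gets rank 6.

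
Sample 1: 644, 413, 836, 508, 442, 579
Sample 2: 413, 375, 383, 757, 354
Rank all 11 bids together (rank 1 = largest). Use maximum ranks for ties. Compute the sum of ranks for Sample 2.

Sorted (descending): 836, 757, 644, 579, 508, 442, 413, 413, 383, 375, 354
The 2 values of 413 occupy positions 7–8 → each gets rank 8.
Sample 2 values → pooled ranks: 413→8, 375→10, 383→9, 757→2, 354→11
Rank sum = 8 + 10 + 9 + 2 + 11 = 40

40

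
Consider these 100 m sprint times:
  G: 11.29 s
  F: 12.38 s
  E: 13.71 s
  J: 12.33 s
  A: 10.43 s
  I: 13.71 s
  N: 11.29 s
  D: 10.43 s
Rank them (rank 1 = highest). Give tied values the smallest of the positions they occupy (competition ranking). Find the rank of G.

Sorted (descending): 13.71, 13.71, 12.38, 12.33, 11.29, 11.29, 10.43, 10.43
The 2 values of 13.71 occupy positions 1–2 → each gets rank 1.
The 2 values of 11.29 occupy positions 5–6 → each gets rank 5.
The 2 values of 10.43 occupy positions 7–8 → each gets rank 7.
G has value 11.29 s → rank 5.

5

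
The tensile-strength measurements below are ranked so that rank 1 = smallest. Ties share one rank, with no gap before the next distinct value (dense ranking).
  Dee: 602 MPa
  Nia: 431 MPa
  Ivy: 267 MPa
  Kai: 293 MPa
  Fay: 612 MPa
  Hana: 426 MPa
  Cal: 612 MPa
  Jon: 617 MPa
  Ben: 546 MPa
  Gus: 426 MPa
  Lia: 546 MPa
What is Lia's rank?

Sorted (ascending): 267, 293, 426, 426, 431, 546, 546, 602, 612, 612, 617
The 2 values of 426 share dense rank 3.
The 2 values of 546 share dense rank 5.
The 2 values of 612 share dense rank 7.
Remaining distinct values take the next consecutive integers.
Lia has value 546 MPa → rank 5.

5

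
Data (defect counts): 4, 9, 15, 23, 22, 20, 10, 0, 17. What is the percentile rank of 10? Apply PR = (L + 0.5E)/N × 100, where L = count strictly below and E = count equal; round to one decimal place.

N = 9.
Strictly below 10: 3. Equal to 10: 1.
PR = (3 + 0.5·1)/9 × 100 = 38.9

38.9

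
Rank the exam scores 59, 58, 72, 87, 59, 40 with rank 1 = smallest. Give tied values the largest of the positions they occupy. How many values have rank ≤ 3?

2

Sorted (ascending): 40, 58, 59, 59, 72, 87
The 2 values of 59 occupy positions 3–4 → each gets rank 4.
Ranks ≤ 3: {1, 2} → 2 values.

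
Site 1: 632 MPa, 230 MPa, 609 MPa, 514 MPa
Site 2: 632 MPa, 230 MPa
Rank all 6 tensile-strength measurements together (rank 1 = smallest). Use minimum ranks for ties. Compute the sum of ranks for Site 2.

6

Sorted (ascending): 230, 230, 514, 609, 632, 632
The 2 values of 230 occupy positions 1–2 → each gets rank 1.
The 2 values of 632 occupy positions 5–6 → each gets rank 5.
Site 2 values → pooled ranks: 632→5, 230→1
Rank sum = 5 + 1 = 6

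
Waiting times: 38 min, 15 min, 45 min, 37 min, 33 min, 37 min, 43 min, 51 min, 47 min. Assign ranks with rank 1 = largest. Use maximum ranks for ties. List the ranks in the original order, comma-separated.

Sorted (descending): 51, 47, 45, 43, 38, 37, 37, 33, 15
The 2 values of 37 occupy positions 6–7 → each gets rank 7.

5, 9, 3, 7, 8, 7, 4, 1, 2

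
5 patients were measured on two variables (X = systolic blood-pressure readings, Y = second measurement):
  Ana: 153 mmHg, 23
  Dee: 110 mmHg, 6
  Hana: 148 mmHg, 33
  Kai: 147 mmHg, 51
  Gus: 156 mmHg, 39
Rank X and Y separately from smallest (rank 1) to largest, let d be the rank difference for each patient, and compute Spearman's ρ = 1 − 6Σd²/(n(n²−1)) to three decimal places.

Ranks of variable 1: 4, 1, 3, 2, 5
Ranks of variable 2: 2, 1, 3, 5, 4
d = r₁ − r₂: 2, 0, 0, -3, 1
d²: 4, 0, 0, 9, 1; Σd² = 14
ρ = 1 − 6·14/(5·24) = 1 − 84/120 = 0.300

0.300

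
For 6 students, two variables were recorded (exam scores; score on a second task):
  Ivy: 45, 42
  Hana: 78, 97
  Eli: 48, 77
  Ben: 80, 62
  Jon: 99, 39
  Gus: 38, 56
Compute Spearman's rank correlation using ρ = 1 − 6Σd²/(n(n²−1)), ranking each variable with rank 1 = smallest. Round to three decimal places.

Ranks of variable 1: 2, 4, 3, 5, 6, 1
Ranks of variable 2: 2, 6, 5, 4, 1, 3
d = r₁ − r₂: 0, -2, -2, 1, 5, -2
d²: 0, 4, 4, 1, 25, 4; Σd² = 38
ρ = 1 − 6·38/(6·35) = 1 − 228/210 = -0.086

-0.086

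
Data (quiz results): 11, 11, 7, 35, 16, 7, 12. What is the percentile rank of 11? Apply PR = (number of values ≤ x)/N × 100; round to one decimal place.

N = 7.
Strictly below 11: 2. Equal to 11: 2.
PR = 4/7 × 100 = 57.1

57.1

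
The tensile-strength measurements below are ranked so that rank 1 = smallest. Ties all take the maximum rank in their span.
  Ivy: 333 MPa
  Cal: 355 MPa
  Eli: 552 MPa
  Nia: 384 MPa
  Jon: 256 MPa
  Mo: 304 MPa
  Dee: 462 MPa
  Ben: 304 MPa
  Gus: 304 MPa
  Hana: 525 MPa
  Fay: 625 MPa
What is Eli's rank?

Sorted (ascending): 256, 304, 304, 304, 333, 355, 384, 462, 525, 552, 625
The 3 values of 304 occupy positions 2–4 → each gets rank 4.
Eli has value 552 MPa → rank 10.

10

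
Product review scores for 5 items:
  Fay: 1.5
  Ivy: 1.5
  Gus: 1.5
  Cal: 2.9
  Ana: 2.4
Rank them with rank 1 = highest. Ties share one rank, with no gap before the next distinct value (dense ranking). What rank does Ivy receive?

Sorted (descending): 2.9, 2.4, 1.5, 1.5, 1.5
The 3 values of 1.5 share dense rank 3.
Remaining distinct values take the next consecutive integers.
Ivy has value 1.5 → rank 3.

3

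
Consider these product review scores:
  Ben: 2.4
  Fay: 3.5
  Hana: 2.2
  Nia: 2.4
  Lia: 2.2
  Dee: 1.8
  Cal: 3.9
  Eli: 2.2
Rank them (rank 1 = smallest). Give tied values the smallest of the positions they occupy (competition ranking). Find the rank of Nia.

Sorted (ascending): 1.8, 2.2, 2.2, 2.2, 2.4, 2.4, 3.5, 3.9
The 3 values of 2.2 occupy positions 2–4 → each gets rank 2.
The 2 values of 2.4 occupy positions 5–6 → each gets rank 5.
Nia has value 2.4 → rank 5.

5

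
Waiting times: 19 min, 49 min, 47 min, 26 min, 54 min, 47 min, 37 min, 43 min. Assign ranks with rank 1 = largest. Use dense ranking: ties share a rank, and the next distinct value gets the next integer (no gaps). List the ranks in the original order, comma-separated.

7, 2, 3, 6, 1, 3, 5, 4

Sorted (descending): 54, 49, 47, 47, 43, 37, 26, 19
The 2 values of 47 share dense rank 3.
Remaining distinct values take the next consecutive integers.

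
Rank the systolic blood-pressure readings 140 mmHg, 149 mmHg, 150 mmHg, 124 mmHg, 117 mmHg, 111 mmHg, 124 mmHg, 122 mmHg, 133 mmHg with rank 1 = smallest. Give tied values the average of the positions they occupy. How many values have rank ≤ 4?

3

Sorted (ascending): 111, 117, 122, 124, 124, 133, 140, 149, 150
The 2 values of 124 occupy positions 4–5 → average rank (4+5)/2 = 4.5.
Ranks ≤ 4: {1, 2, 3} → 3 values.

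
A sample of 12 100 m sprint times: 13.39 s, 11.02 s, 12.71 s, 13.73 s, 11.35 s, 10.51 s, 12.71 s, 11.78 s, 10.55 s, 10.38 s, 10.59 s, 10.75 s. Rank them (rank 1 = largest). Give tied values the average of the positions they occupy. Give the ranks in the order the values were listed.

Sorted (descending): 13.73, 13.39, 12.71, 12.71, 11.78, 11.35, 11.02, 10.75, 10.59, 10.55, 10.51, 10.38
The 2 values of 12.71 occupy positions 3–4 → average rank (3+4)/2 = 3.5.

2, 7, 3.5, 1, 6, 11, 3.5, 5, 10, 12, 9, 8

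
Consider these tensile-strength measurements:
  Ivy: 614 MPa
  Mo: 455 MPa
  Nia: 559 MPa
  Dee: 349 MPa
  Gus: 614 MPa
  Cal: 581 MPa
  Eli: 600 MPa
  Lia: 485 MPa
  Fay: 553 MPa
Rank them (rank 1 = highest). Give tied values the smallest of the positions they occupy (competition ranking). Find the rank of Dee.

9

Sorted (descending): 614, 614, 600, 581, 559, 553, 485, 455, 349
The 2 values of 614 occupy positions 1–2 → each gets rank 1.
Dee has value 349 MPa → rank 9.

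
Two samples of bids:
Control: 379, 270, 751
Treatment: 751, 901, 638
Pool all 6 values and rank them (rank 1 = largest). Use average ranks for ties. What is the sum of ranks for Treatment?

7.5

Sorted (descending): 901, 751, 751, 638, 379, 270
The 2 values of 751 occupy positions 2–3 → average rank (2+3)/2 = 2.5.
Treatment values → pooled ranks: 751→2.5, 901→1, 638→4
Rank sum = 2.5 + 1 + 4 = 7.5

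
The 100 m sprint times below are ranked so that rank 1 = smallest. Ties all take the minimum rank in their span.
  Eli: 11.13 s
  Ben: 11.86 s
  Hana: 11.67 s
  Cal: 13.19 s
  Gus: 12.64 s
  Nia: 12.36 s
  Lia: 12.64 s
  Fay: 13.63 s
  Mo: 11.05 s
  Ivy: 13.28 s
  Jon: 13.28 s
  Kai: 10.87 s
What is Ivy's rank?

Sorted (ascending): 10.87, 11.05, 11.13, 11.67, 11.86, 12.36, 12.64, 12.64, 13.19, 13.28, 13.28, 13.63
The 2 values of 12.64 occupy positions 7–8 → each gets rank 7.
The 2 values of 13.28 occupy positions 10–11 → each gets rank 10.
Ivy has value 13.28 s → rank 10.

10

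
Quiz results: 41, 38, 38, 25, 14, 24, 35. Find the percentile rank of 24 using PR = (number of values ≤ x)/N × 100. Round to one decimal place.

28.6

N = 7.
Strictly below 24: 1. Equal to 24: 1.
PR = 2/7 × 100 = 28.6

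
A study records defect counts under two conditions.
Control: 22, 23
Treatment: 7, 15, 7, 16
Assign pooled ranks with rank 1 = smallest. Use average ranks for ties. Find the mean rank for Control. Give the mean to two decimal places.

5.50

Sorted (ascending): 7, 7, 15, 16, 22, 23
The 2 values of 7 occupy positions 1–2 → average rank (1+2)/2 = 1.5.
Control values → pooled ranks: 22→5, 23→6
Mean rank = (5 + 6) / 2 = 5.50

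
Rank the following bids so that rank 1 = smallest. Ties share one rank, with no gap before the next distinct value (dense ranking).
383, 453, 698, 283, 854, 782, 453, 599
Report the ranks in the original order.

Sorted (ascending): 283, 383, 453, 453, 599, 698, 782, 854
The 2 values of 453 share dense rank 3.
Remaining distinct values take the next consecutive integers.

2, 3, 5, 1, 7, 6, 3, 4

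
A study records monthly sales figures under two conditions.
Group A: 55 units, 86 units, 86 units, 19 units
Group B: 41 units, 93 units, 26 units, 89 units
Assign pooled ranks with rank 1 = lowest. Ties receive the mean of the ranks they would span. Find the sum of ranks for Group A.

16

Sorted (ascending): 19, 26, 41, 55, 86, 86, 89, 93
The 2 values of 86 occupy positions 5–6 → average rank (5+6)/2 = 5.5.
Group A values → pooled ranks: 55→4, 86→5.5, 86→5.5, 19→1
Rank sum = 4 + 5.5 + 5.5 + 1 = 16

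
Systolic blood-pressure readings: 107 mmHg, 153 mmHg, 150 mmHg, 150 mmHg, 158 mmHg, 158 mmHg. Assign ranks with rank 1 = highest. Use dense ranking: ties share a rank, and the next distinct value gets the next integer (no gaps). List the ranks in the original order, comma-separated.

4, 2, 3, 3, 1, 1

Sorted (descending): 158, 158, 153, 150, 150, 107
The 2 values of 158 share dense rank 1.
The 2 values of 150 share dense rank 3.
Remaining distinct values take the next consecutive integers.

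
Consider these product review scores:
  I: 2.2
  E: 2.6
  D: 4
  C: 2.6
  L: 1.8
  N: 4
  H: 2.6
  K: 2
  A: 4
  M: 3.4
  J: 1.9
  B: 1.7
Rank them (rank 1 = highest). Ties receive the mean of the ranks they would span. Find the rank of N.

Sorted (descending): 4, 4, 4, 3.4, 2.6, 2.6, 2.6, 2.2, 2, 1.9, 1.8, 1.7
The 3 values of 4 occupy positions 1–3 → average rank 2.
The 3 values of 2.6 occupy positions 5–7 → average rank 6.
N has value 4 → rank 2.

2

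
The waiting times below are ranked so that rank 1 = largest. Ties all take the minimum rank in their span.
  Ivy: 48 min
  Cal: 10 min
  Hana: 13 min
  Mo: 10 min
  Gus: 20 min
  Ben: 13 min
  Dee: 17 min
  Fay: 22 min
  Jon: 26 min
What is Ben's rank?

6

Sorted (descending): 48, 26, 22, 20, 17, 13, 13, 10, 10
The 2 values of 13 occupy positions 6–7 → each gets rank 6.
The 2 values of 10 occupy positions 8–9 → each gets rank 8.
Ben has value 13 min → rank 6.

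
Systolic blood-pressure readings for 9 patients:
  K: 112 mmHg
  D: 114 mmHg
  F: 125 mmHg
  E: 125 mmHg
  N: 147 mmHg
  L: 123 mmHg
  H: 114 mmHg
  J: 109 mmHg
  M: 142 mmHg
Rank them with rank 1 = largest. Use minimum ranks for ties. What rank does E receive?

3

Sorted (descending): 147, 142, 125, 125, 123, 114, 114, 112, 109
The 2 values of 125 occupy positions 3–4 → each gets rank 3.
The 2 values of 114 occupy positions 6–7 → each gets rank 6.
E has value 125 mmHg → rank 3.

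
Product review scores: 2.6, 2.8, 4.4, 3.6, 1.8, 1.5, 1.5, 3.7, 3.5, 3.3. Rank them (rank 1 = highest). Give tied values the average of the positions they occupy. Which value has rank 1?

Sorted (descending): 4.4, 3.7, 3.6, 3.5, 3.3, 2.8, 2.6, 1.8, 1.5, 1.5
The 2 values of 1.5 occupy positions 9–10 → average rank (9+10)/2 = 9.5.
Rank 1 → value 4.4.

4.4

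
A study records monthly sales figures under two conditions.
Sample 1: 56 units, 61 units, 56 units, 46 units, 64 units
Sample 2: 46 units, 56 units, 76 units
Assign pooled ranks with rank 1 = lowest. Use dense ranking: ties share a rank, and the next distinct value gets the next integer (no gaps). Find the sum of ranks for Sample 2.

Sorted (ascending): 46, 46, 56, 56, 56, 61, 64, 76
The 2 values of 46 share dense rank 1.
The 3 values of 56 share dense rank 2.
Remaining distinct values take the next consecutive integers.
Sample 2 values → pooled ranks: 46→1, 56→2, 76→5
Rank sum = 1 + 2 + 5 = 8

8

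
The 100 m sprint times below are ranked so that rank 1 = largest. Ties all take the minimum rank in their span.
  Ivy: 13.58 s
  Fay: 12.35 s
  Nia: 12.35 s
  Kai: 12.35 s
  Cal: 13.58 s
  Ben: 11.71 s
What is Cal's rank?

1

Sorted (descending): 13.58, 13.58, 12.35, 12.35, 12.35, 11.71
The 2 values of 13.58 occupy positions 1–2 → each gets rank 1.
The 3 values of 12.35 occupy positions 3–5 → each gets rank 3.
Cal has value 13.58 s → rank 1.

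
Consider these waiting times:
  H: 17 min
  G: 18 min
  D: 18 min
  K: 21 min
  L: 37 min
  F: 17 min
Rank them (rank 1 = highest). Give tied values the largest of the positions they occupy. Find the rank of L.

Sorted (descending): 37, 21, 18, 18, 17, 17
The 2 values of 18 occupy positions 3–4 → each gets rank 4.
The 2 values of 17 occupy positions 5–6 → each gets rank 6.
L has value 37 min → rank 1.

1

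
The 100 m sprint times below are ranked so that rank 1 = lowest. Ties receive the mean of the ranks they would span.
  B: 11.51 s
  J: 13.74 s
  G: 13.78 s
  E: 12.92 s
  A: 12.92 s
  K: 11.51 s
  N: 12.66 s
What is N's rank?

3

Sorted (ascending): 11.51, 11.51, 12.66, 12.92, 12.92, 13.74, 13.78
The 2 values of 11.51 occupy positions 1–2 → average rank (1+2)/2 = 1.5.
The 2 values of 12.92 occupy positions 4–5 → average rank (4+5)/2 = 4.5.
N has value 12.66 s → rank 3.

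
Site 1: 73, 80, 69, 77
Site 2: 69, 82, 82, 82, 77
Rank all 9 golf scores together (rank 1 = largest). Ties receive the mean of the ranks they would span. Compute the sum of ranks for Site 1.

25

Sorted (descending): 82, 82, 82, 80, 77, 77, 73, 69, 69
The 3 values of 82 occupy positions 1–3 → average rank 2.
The 2 values of 77 occupy positions 5–6 → average rank (5+6)/2 = 5.5.
The 2 values of 69 occupy positions 8–9 → average rank (8+9)/2 = 8.5.
Site 1 values → pooled ranks: 73→7, 80→4, 69→8.5, 77→5.5
Rank sum = 7 + 4 + 8.5 + 5.5 = 25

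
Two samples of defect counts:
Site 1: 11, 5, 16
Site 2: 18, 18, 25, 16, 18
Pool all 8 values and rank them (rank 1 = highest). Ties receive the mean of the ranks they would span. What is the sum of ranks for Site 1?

Sorted (descending): 25, 18, 18, 18, 16, 16, 11, 5
The 3 values of 18 occupy positions 2–4 → average rank 3.
The 2 values of 16 occupy positions 5–6 → average rank (5+6)/2 = 5.5.
Site 1 values → pooled ranks: 11→7, 5→8, 16→5.5
Rank sum = 7 + 8 + 5.5 = 20.5

20.5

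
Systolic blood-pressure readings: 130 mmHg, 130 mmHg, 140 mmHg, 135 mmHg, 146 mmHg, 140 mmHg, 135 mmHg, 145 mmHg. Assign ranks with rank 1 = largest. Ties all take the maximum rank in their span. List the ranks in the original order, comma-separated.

8, 8, 4, 6, 1, 4, 6, 2

Sorted (descending): 146, 145, 140, 140, 135, 135, 130, 130
The 2 values of 140 occupy positions 3–4 → each gets rank 4.
The 2 values of 135 occupy positions 5–6 → each gets rank 6.
The 2 values of 130 occupy positions 7–8 → each gets rank 8.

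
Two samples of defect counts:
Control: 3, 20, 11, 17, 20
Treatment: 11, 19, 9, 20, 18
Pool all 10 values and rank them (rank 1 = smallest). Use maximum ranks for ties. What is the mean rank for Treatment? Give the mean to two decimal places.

Sorted (ascending): 3, 9, 11, 11, 17, 18, 19, 20, 20, 20
The 2 values of 11 occupy positions 3–4 → each gets rank 4.
The 3 values of 20 occupy positions 8–10 → each gets rank 10.
Treatment values → pooled ranks: 11→4, 19→7, 9→2, 20→10, 18→6
Mean rank = (4 + 7 + 2 + 10 + 6) / 5 = 5.80

5.80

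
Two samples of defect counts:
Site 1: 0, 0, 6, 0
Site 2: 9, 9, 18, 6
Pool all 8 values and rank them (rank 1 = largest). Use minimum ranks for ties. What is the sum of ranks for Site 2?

Sorted (descending): 18, 9, 9, 6, 6, 0, 0, 0
The 2 values of 9 occupy positions 2–3 → each gets rank 2.
The 2 values of 6 occupy positions 4–5 → each gets rank 4.
The 3 values of 0 occupy positions 6–8 → each gets rank 6.
Site 2 values → pooled ranks: 9→2, 9→2, 18→1, 6→4
Rank sum = 2 + 2 + 1 + 4 = 9

9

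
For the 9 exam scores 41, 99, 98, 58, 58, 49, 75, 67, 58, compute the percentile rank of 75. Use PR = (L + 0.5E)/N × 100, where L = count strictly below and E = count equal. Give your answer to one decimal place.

N = 9.
Strictly below 75: 6. Equal to 75: 1.
PR = (6 + 0.5·1)/9 × 100 = 72.2

72.2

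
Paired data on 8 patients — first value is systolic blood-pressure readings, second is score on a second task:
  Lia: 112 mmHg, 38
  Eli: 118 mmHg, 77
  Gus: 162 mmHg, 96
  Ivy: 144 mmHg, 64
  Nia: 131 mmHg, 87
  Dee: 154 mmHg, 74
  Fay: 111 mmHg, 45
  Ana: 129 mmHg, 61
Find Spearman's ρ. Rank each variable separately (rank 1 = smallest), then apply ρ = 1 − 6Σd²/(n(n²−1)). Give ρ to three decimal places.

Ranks of variable 1: 2, 3, 8, 6, 5, 7, 1, 4
Ranks of variable 2: 1, 6, 8, 4, 7, 5, 2, 3
d = r₁ − r₂: 1, -3, 0, 2, -2, 2, -1, 1
d²: 1, 9, 0, 4, 4, 4, 1, 1; Σd² = 24
ρ = 1 − 6·24/(8·63) = 1 − 144/504 = 0.714

0.714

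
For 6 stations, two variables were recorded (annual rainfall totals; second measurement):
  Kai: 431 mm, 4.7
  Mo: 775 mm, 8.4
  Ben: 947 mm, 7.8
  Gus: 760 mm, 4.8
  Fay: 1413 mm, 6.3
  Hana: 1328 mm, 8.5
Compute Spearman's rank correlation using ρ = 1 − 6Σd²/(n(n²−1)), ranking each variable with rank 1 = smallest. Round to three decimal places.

Ranks of variable 1: 1, 3, 4, 2, 6, 5
Ranks of variable 2: 1, 5, 4, 2, 3, 6
d = r₁ − r₂: 0, -2, 0, 0, 3, -1
d²: 0, 4, 0, 0, 9, 1; Σd² = 14
ρ = 1 − 6·14/(6·35) = 1 − 84/210 = 0.600

0.600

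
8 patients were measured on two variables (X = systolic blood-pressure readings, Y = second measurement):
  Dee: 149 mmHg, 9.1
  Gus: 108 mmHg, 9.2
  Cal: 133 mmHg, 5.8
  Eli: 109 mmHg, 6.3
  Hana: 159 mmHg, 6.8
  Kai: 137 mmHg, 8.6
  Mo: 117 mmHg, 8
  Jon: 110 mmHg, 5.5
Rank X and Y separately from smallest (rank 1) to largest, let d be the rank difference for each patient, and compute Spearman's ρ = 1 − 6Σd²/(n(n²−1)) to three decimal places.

0.048

Ranks of variable 1: 7, 1, 5, 2, 8, 6, 4, 3
Ranks of variable 2: 7, 8, 2, 3, 4, 6, 5, 1
d = r₁ − r₂: 0, -7, 3, -1, 4, 0, -1, 2
d²: 0, 49, 9, 1, 16, 0, 1, 4; Σd² = 80
ρ = 1 − 6·80/(8·63) = 1 − 480/504 = 0.048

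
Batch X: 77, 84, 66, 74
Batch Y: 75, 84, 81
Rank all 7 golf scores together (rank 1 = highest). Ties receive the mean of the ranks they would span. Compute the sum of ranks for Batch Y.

Sorted (descending): 84, 84, 81, 77, 75, 74, 66
The 2 values of 84 occupy positions 1–2 → average rank (1+2)/2 = 1.5.
Batch Y values → pooled ranks: 75→5, 84→1.5, 81→3
Rank sum = 5 + 1.5 + 3 = 9.5

9.5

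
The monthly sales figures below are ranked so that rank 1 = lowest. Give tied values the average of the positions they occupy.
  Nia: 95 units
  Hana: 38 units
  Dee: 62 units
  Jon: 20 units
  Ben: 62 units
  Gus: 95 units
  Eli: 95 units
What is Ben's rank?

Sorted (ascending): 20, 38, 62, 62, 95, 95, 95
The 2 values of 62 occupy positions 3–4 → average rank (3+4)/2 = 3.5.
The 3 values of 95 occupy positions 5–7 → average rank 6.
Ben has value 62 units → rank 3.5.

3.5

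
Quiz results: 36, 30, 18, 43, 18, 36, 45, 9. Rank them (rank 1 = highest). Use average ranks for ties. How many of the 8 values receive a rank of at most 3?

Sorted (descending): 45, 43, 36, 36, 30, 18, 18, 9
The 2 values of 36 occupy positions 3–4 → average rank (3+4)/2 = 3.5.
The 2 values of 18 occupy positions 6–7 → average rank (6+7)/2 = 6.5.
Ranks ≤ 3: {1, 2} → 2 values.

2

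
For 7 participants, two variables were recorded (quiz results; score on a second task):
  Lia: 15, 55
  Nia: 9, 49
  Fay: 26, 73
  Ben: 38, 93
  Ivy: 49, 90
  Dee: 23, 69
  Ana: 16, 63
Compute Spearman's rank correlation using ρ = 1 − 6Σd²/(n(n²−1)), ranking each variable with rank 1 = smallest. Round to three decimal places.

Ranks of variable 1: 2, 1, 5, 6, 7, 4, 3
Ranks of variable 2: 2, 1, 5, 7, 6, 4, 3
d = r₁ − r₂: 0, 0, 0, -1, 1, 0, 0
d²: 0, 0, 0, 1, 1, 0, 0; Σd² = 2
ρ = 1 − 6·2/(7·48) = 1 − 12/336 = 0.964

0.964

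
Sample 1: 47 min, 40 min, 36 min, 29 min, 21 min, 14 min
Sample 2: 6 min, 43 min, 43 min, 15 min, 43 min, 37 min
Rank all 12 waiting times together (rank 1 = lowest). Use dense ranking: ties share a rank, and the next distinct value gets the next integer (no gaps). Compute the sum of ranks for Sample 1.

Sorted (ascending): 6, 14, 15, 21, 29, 36, 37, 40, 43, 43, 43, 47
The 3 values of 43 share dense rank 9.
Remaining distinct values take the next consecutive integers.
Sample 1 values → pooled ranks: 47→10, 40→8, 36→6, 29→5, 21→4, 14→2
Rank sum = 10 + 8 + 6 + 5 + 4 + 2 = 35

35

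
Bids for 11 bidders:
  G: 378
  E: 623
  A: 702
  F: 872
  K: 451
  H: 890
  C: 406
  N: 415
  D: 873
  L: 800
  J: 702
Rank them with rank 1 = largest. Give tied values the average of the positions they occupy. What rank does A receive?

5.5

Sorted (descending): 890, 873, 872, 800, 702, 702, 623, 451, 415, 406, 378
The 2 values of 702 occupy positions 5–6 → average rank (5+6)/2 = 5.5.
A has value 702 → rank 5.5.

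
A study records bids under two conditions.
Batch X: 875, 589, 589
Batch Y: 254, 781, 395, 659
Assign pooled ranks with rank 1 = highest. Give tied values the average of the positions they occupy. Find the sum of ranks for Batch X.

10

Sorted (descending): 875, 781, 659, 589, 589, 395, 254
The 2 values of 589 occupy positions 4–5 → average rank (4+5)/2 = 4.5.
Batch X values → pooled ranks: 875→1, 589→4.5, 589→4.5
Rank sum = 1 + 4.5 + 4.5 = 10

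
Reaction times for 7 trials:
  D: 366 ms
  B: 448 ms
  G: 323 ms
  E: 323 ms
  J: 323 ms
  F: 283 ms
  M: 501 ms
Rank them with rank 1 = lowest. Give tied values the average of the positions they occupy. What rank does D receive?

Sorted (ascending): 283, 323, 323, 323, 366, 448, 501
The 3 values of 323 occupy positions 2–4 → average rank 3.
D has value 366 ms → rank 5.

5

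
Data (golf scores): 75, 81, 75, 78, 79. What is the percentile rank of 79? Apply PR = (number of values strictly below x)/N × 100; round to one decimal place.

60.0

N = 5.
Strictly below 79: 3. Equal to 79: 1.
PR = 3/5 × 100 = 60.0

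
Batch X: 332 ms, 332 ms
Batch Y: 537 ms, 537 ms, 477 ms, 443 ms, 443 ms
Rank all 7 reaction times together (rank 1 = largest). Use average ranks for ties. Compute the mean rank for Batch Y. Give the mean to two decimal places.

3.00

Sorted (descending): 537, 537, 477, 443, 443, 332, 332
The 2 values of 537 occupy positions 1–2 → average rank (1+2)/2 = 1.5.
The 2 values of 443 occupy positions 4–5 → average rank (4+5)/2 = 4.5.
The 2 values of 332 occupy positions 6–7 → average rank (6+7)/2 = 6.5.
Batch Y values → pooled ranks: 537→1.5, 537→1.5, 477→3, 443→4.5, 443→4.5
Mean rank = (1.5 + 1.5 + 3 + 4.5 + 4.5) / 5 = 3.00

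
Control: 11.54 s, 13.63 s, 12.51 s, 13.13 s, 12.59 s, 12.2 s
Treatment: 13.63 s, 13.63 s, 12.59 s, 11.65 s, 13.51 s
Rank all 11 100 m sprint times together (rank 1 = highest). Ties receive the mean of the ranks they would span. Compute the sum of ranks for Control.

41.5

Sorted (descending): 13.63, 13.63, 13.63, 13.51, 13.13, 12.59, 12.59, 12.51, 12.2, 11.65, 11.54
The 3 values of 13.63 occupy positions 1–3 → average rank 2.
The 2 values of 12.59 occupy positions 6–7 → average rank (6+7)/2 = 6.5.
Control values → pooled ranks: 11.54→11, 13.63→2, 12.51→8, 13.13→5, 12.59→6.5, 12.2→9
Rank sum = 11 + 2 + 8 + 5 + 6.5 + 9 = 41.5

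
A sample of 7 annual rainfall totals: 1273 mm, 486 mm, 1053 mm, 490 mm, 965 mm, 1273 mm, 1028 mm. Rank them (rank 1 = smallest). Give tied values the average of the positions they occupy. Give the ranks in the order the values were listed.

6.5, 1, 5, 2, 3, 6.5, 4

Sorted (ascending): 486, 490, 965, 1028, 1053, 1273, 1273
The 2 values of 1273 occupy positions 6–7 → average rank (6+7)/2 = 6.5.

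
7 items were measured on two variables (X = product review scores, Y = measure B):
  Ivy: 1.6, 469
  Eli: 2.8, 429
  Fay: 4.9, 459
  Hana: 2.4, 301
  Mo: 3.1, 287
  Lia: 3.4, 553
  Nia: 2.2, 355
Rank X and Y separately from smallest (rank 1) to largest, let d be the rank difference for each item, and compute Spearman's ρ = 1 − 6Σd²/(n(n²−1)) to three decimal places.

Ranks of variable 1: 1, 4, 7, 3, 5, 6, 2
Ranks of variable 2: 6, 4, 5, 2, 1, 7, 3
d = r₁ − r₂: -5, 0, 2, 1, 4, -1, -1
d²: 25, 0, 4, 1, 16, 1, 1; Σd² = 48
ρ = 1 − 6·48/(7·48) = 1 − 288/336 = 0.143

0.143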